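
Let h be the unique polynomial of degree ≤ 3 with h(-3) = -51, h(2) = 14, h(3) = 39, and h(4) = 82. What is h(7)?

Using the Lagrange interpolation formula with nodes -3, 2, 3, 4:
  L_0(x) = (x - 2)(x - 3)(x - 4) / -210
  L_1(x) = (x + 3)(x - 3)(x - 4) / 10
  L_2(x) = (x + 3)(x - 2)(x - 4) / -6
  L_3(x) = (x + 3)(x - 2)(x - 3) / 14
Then h(x) = -51·L_0(x) + 14·L_1(x) + 39·L_2(x) + 82·L_3(x).
Expanding and collecting terms gives h(x) = x^3 + 6x - 6.
Evaluating at x = 7: h(7) = 379.

379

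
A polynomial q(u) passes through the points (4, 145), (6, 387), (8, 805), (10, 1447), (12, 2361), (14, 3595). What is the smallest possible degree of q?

3

Forward differences of the values at u = 4, 6, 8, 10, 12, 14:
  q  : 145  387  805  1447  2361  3595
  Δ  : 242  418  642  914  1234
  Δ^2: 176  224  272  320
  Δ^3: 48  48  48
  Δ^4: 0  0
  Δ^5: 0
The third differences are constant (48) and nonzero, while all higher differences vanish, so the minimal degree is 3.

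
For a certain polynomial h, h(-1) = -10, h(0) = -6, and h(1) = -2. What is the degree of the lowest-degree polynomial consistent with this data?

Forward differences of the values at n = -1, 0, 1:
  h  : -10  -6  -2
  Δ  : 4  4
  Δ^2: 0
The first differences are constant (4) and nonzero, while all higher differences vanish, so the minimal degree is 1.

1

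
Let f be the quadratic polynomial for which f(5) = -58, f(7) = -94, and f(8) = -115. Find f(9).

-138

Write f(u) = au^2 + bu + c. Substituting each data point gives a linear system:
  25a + 5b + c = -58
  49a + 7b + c = -94
  64a + 8b + c = -115
Solving the system yields a = -1, b = -6, c = -3.
So f(u) = -u² - 6u - 3.
Then f(9) = -138.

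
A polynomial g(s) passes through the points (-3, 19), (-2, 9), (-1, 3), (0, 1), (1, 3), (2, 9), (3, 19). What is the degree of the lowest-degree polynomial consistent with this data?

2

Forward differences of the values at s = -3, -2, -1, 0, 1, 2, 3:
  g  : 19  9  3  1  3  9  19
  Δ  : -10  -6  -2  2  6  10
  Δ^2: 4  4  4  4  4
  Δ^3: 0  0  0  0
  Δ^4: 0  0  0
  Δ^5: 0  0
  Δ^6: 0
The second differences are constant (4) and nonzero, while all higher differences vanish, so the minimal degree is 2.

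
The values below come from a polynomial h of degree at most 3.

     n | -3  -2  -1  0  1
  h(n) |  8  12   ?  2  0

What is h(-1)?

8

On equispaced nodes a degree-3 polynomial has vanishing fourth forward difference, so
  h(-3) - 4·h(-2) + 6·h(-1) - 4·h(0) + h(1) = 0.
Substituting the known values and solving for h(-1):
  6·h(-1) = 48
  h(-1) = 8.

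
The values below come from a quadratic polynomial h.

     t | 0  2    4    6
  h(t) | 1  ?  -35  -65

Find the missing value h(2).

On equispaced nodes a degree-2 polynomial has vanishing third forward difference, so
  - h(0) + 3·h(2) - 3·h(4) + h(6) = 0.
Substituting the known values and solving for h(2):
  3·h(2) = -39
  h(2) = -13.

-13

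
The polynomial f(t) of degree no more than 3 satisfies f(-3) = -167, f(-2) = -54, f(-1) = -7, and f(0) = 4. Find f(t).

f(t) = 5t^3 - 3t^2 + 3t + 4

Write f(t) = at^3 + bt^2 + ct + d. Substituting each data point gives a linear system:
  -27a + 9b - 3c + d = -167
  -8a + 4b - 2c + d = -54
  -a + b - c + d = -7
  d = 4
Solving the system yields a = 5, b = -3, c = 3, d = 4.
So f(t) = 5t³ - 3t² + 3t + 4.
Check: f(-2) = -54. ✓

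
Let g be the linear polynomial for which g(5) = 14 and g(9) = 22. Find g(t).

g(t) = 2t + 4

Write g(t) = at + b. Substituting each data point gives a linear system:
  5a + b = 14
  9a + b = 22
Solving the system yields a = 2, b = 4.
So g(t) = 2t + 4.
Check: g(5) = 14. ✓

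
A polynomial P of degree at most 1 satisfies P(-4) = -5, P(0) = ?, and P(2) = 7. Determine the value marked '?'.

The 2 known points determine the degree-1 polynomial uniquely.
Write P(u) = au + b. Substituting each data point gives a linear system:
  -4a + b = -5
  2a + b = 7
Solving the system yields a = 2, b = 3.
So P(u) = 2u + 3.
Then P(0) = 3.

3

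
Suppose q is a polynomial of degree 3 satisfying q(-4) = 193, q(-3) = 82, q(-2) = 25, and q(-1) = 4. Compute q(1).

-2

Using the Lagrange interpolation formula with nodes -4, -3, -2, -1:
  L_0(u) = (u + 3)(u + 2)(u + 1) / -6
  L_1(u) = (u + 4)(u + 2)(u + 1) / 2
  L_2(u) = (u + 4)(u + 3)(u + 1) / -2
  L_3(u) = (u + 4)(u + 3)(u + 2) / 6
Then q(u) = 193·L_0(u) + 82·L_1(u) + 25·L_2(u) + 4·L_3(u).
Expanding and collecting terms gives q(u) = -3u^3 + 1.
Evaluating at u = 1: q(1) = -2.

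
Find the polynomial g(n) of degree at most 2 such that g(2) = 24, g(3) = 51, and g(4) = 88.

Write g(n) = an^2 + bn + c. Substituting each data point gives a linear system:
  4a + 2b + c = 24
  9a + 3b + c = 51
  16a + 4b + c = 88
Solving the system yields a = 5, b = 2, c = 0.
So g(n) = 5n² + 2n.
Check: g(3) = 51. ✓

g(n) = 5n^2 + 2n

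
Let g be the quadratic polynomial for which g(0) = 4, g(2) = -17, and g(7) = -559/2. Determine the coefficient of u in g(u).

3/2

Write g(u) = au^2 + bu + c. Substituting each data point gives a linear system:
  c = 4
  4a + 2b + c = -17
  49a + 7b + c = -559/2
Solving the system yields a = -6, b = 3/2, c = 4.
So g(u) = -6u² + (3/2)u + 4.
The coefficient of u is 3/2.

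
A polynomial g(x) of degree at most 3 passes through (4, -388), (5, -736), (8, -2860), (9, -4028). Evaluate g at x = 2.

Using the Lagrange interpolation formula with nodes 4, 5, 8, 9:
  L_0(x) = (x - 5)(x - 8)(x - 9) / -20
  L_1(x) = (x - 4)(x - 8)(x - 9) / 12
  L_2(x) = (x - 4)(x - 5)(x - 9) / -12
  L_3(x) = (x - 4)(x - 5)(x - 8) / 20
Then g(x) = -388·L_0(x) - 736·L_1(x) - 2860·L_2(x) - 4028·L_3(x).
Expanding and collecting terms gives g(x) = -5x^3 - 5x^2 + 2x + 4.
Evaluating at x = 2: g(2) = -52.

-52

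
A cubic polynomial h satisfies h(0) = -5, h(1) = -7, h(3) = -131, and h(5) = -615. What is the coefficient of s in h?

Write h(s) = as^3 + bs^2 + cs + d. Substituting each data point gives a linear system:
  d = -5
  a + b + c + d = -7
  27a + 9b + 3c + d = -131
  125a + 25b + 5c + d = -615
Solving the system yields a = -5, b = 0, c = 3, d = -5.
So h(s) = -5s³ + 3s - 5.
The coefficient of s is 3.

3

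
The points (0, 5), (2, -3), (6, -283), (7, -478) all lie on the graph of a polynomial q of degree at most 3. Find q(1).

2

Using the Lagrange interpolation formula with nodes 0, 2, 6, 7:
  L_0(x) = (x - 2)(x - 6)(x - 7) / -84
  L_1(x) = x(x - 6)(x - 7) / 40
  L_2(x) = x(x - 2)(x - 7) / -24
  L_3(x) = x(x - 2)(x - 6) / 35
Then q(x) = 5·L_0(x) - 3·L_1(x) - 283·L_2(x) - 478·L_3(x).
Expanding and collecting terms gives q(x) = -2x^3 + 5x^2 - 6x + 5.
Evaluating at x = 1: q(1) = 2.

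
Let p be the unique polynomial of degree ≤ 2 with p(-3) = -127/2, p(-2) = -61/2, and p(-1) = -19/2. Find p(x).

p(x) = -6x^2 + 3x - 1/2

Using the Lagrange interpolation formula with nodes -3, -2, -1:
  L_0(x) = (x + 2)(x + 1) / 2
  L_1(x) = (x + 3)(x + 1) / -1
  L_2(x) = (x + 3)(x + 2) / 2
Then p(x) = -127/2·L_0(x) - 61/2·L_1(x) - 19/2·L_2(x).
Expanding and collecting terms gives p(x) = -6x² + 3x - 1/2.
Check: p(-3) = -127/2. ✓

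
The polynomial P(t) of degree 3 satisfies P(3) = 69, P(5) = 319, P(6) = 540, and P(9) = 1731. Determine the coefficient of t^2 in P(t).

Write P(t) = at^3 + bt^2 + ct + d. Substituting each data point gives a linear system:
  27a + 9b + 3c + d = 69
  125a + 25b + 5c + d = 319
  216a + 36b + 6c + d = 540
  729a + 81b + 9c + d = 1731
Solving the system yields a = 2, b = 4, c = -5, d = -6.
So P(t) = 2t³ + 4t² - 5t - 6.
The coefficient of t^2 is 4.

4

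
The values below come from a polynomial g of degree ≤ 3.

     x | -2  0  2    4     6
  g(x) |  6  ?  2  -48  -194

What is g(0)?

4

On equispaced nodes a degree-3 polynomial has vanishing fourth forward difference, so
  g(-2) - 4·g(0) + 6·g(2) - 4·g(4) + g(6) = 0.
Substituting the known values and solving for g(0):
  -4·g(0) = -16
  g(0) = 4.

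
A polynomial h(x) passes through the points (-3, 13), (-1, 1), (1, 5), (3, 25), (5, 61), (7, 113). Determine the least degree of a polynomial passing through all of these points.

2

Forward differences of the values at x = -3, -1, 1, 3, 5, 7:
  h  : 13  1  5  25  61  113
  Δ  : -12  4  20  36  52
  Δ^2: 16  16  16  16
  Δ^3: 0  0  0
  Δ^4: 0  0
  Δ^5: 0
The second differences are constant (16) and nonzero, while all higher differences vanish, so the minimal degree is 2.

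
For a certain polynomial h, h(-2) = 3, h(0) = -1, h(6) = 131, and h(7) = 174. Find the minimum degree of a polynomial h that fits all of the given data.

Divided differences on the nodes -2, 0, 6, 7:
  order 0: 3  -1  131  174
  order 1: -2  22  43
  order 2: 3  3
  order 3: 0
The order-2 divided differences are all 3 (nonzero) and every higher order vanishes, so the data lies on a polynomial of degree exactly 2.

2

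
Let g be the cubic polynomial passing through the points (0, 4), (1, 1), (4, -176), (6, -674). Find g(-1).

Using the Lagrange interpolation formula with nodes 0, 1, 4, 6:
  L_0(n) = (n - 1)(n - 4)(n - 6) / -24
  L_1(n) = n(n - 4)(n - 6) / 15
  L_2(n) = n(n - 1)(n - 6) / -24
  L_3(n) = n(n - 1)(n - 4) / 60
Then g(n) = 4·L_0(n) + 1·L_1(n) - 176·L_2(n) - 674·L_3(n).
Expanding and collecting terms gives g(n) = -4n³ + 6n² - 5n + 4.
Evaluating at n = -1: g(-1) = 19.

19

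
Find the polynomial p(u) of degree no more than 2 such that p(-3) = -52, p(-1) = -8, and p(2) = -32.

p(u) = -6u^2 - 2u - 4

Using the Lagrange interpolation formula with nodes -3, -1, 2:
  L_0(u) = (u + 1)(u - 2) / 10
  L_1(u) = (u + 3)(u - 2) / -6
  L_2(u) = (u + 3)(u + 1) / 15
Then p(u) = -52·L_0(u) - 8·L_1(u) - 32·L_2(u).
Expanding and collecting terms gives p(u) = -6u^2 - 2u - 4.
Check: p(-1) = -8. ✓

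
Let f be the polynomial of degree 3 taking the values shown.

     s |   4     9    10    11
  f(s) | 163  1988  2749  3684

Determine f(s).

f(s) = 3s^3 - 3s^2 + 5s - 1

Using the Lagrange interpolation formula with nodes 4, 9, 10, 11:
  L_0(s) = (s - 9)(s - 10)(s - 11) / -210
  L_1(s) = (s - 4)(s - 10)(s - 11) / 10
  L_2(s) = (s - 4)(s - 9)(s - 11) / -6
  L_3(s) = (s - 4)(s - 9)(s - 10) / 14
Then f(s) = 163·L_0(s) + 1988·L_1(s) + 2749·L_2(s) + 3684·L_3(s).
Expanding and collecting terms gives f(s) = 3s³ - 3s² + 5s - 1.
Check: f(9) = 1988. ✓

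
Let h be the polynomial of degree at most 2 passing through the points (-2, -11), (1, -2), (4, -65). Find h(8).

Write h(t) = at^2 + bt + c. Substituting each data point gives a linear system:
  4a - 2b + c = -11
  a + b + c = -2
  16a + 4b + c = -65
Solving the system yields a = -4, b = -1, c = 3.
So h(t) = -4t^2 - t + 3.
Then h(8) = -261.

-261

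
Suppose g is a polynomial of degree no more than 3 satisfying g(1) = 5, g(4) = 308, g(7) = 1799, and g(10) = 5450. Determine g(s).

Using the Lagrange interpolation formula with nodes 1, 4, 7, 10:
  L_0(s) = (s - 4)(s - 7)(s - 10) / -162
  L_1(s) = (s - 1)(s - 7)(s - 10) / 54
  L_2(s) = (s - 1)(s - 4)(s - 10) / -54
  L_3(s) = (s - 1)(s - 4)(s - 7) / 162
Then g(s) = 5·L_0(s) + 308·L_1(s) + 1799·L_2(s) + 5450·L_3(s).
Expanding and collecting terms gives g(s) = 6s^3 - 6s^2 + 5s.
Check: g(4) = 308. ✓

g(s) = 6s^3 - 6s^2 + 5s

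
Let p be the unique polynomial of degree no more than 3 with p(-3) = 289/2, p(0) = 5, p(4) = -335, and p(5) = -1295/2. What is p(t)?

Using the Lagrange interpolation formula with nodes -3, 0, 4, 5:
  L_0(t) = t(t - 4)(t - 5) / -168
  L_1(t) = (t + 3)(t - 4)(t - 5) / 60
  L_2(t) = (t + 3)t(t - 5) / -28
  L_3(t) = (t + 3)t(t - 4) / 40
Then p(t) = 289/2·L_0(t) + 5·L_1(t) - 335·L_2(t) - 1295/2·L_3(t).
Expanding and collecting terms gives p(t) = -5t³ - (1/2)t² - 3t + 5.
Check: p(4) = -335. ✓

p(t) = -5t^3 - (1/2)t^2 - 3t + 5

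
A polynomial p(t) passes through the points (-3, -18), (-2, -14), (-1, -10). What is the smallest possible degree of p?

1

Forward differences of the values at t = -3, -2, -1:
  p  : -18  -14  -10
  Δ  : 4  4
  Δ^2: 0
The first differences are constant (4) and nonzero, while all higher differences vanish, so the minimal degree is 1.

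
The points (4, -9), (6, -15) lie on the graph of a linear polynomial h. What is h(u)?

h(u) = -3u + 3

Write h(u) = au + b. Substituting each data point gives a linear system:
  4a + b = -9
  6a + b = -15
Solving the system yields a = -3, b = 3.
So h(u) = -3u + 3.
Check: h(6) = -15. ✓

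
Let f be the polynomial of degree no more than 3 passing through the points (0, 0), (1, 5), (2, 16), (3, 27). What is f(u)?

f(u) = -u^3 + 6u^2

Using the Lagrange interpolation formula with nodes 0, 1, 2, 3:
  L_0(u) = (u - 1)(u - 2)(u - 3) / -6
  L_1(u) = u(u - 2)(u - 3) / 2
  L_2(u) = u(u - 1)(u - 3) / -2
  L_3(u) = u(u - 1)(u - 2) / 6
Then f(u) = 0·L_0(u) + 5·L_1(u) + 16·L_2(u) + 27·L_3(u).
Expanding and collecting terms gives f(u) = -u³ + 6u².
Check: f(2) = 16. ✓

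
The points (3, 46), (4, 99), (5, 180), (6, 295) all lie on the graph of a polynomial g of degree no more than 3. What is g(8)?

651

Forward differences of the values at x = 3, 4, 5, 6:
  g  : 46  99  180  295
  Δ  : 53  81  115
  Δ^2: 28  34
  Δ^3: 6
The third differences are constant, confirming degree 3.
Interpolating (Newton forward form) and evaluating at x = 8 gives g(8) = 651.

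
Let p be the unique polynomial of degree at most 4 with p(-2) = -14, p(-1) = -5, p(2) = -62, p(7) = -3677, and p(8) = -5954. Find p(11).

Write p(u) = au^4 + bu^3 + cu^2 + du + e. Substituting each data point gives a linear system:
  16a - 8b + 4c - 2d + e = -14
  a - b + c - d + e = -5
  16a + 8b + 4c + 2d + e = -62
  2401a + 343b + 49c + 7d + e = -3677
  4096a + 512b + 64c + 8d + e = -5954
Solving the system yields a = -1, b = -3, c = -5, d = 0, e = -2.
So p(u) = -u^4 - 3u^3 - 5u^2 - 2.
Then p(11) = -19241.

-19241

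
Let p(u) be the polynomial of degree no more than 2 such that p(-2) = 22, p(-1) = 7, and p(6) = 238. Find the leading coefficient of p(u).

Write p(u) = au^2 + bu + c. Substituting each data point gives a linear system:
  4a - 2b + c = 22
  a - b + c = 7
  36a + 6b + c = 238
Solving the system yields a = 6, b = 3, c = 4.
So p(u) = 6u^2 + 3u + 4.
The leading coefficient is 6.

6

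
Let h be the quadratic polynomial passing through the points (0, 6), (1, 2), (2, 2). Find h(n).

Write h(n) = an^2 + bn + c. Substituting each data point gives a linear system:
  c = 6
  a + b + c = 2
  4a + 2b + c = 2
Solving the system yields a = 2, b = -6, c = 6.
So h(n) = 2n² - 6n + 6.
Check: h(1) = 2. ✓

h(n) = 2n^2 - 6n + 6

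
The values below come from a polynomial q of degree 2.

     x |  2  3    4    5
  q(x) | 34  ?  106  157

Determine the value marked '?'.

65

The 3 known points determine the degree-2 polynomial uniquely.
Write q(x) = ax^2 + bx + c. Substituting each data point gives a linear system:
  4a + 2b + c = 34
  16a + 4b + c = 106
  25a + 5b + c = 157
Solving the system yields a = 5, b = 6, c = 2.
So q(x) = 5x^2 + 6x + 2.
Then q(3) = 65.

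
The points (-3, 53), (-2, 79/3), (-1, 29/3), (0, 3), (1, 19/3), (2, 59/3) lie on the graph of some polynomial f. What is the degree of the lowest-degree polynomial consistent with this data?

2

Forward differences of the values at t = -3, -2, -1, 0, 1, 2:
  f  : 53  79/3  29/3  3  19/3  59/3
  Δ  : -80/3  -50/3  -20/3  10/3  40/3
  Δ^2: 10  10  10  10
  Δ^3: 0  0  0
  Δ^4: 0  0
  Δ^5: 0
The second differences are constant (10) and nonzero, while all higher differences vanish, so the minimal degree is 2.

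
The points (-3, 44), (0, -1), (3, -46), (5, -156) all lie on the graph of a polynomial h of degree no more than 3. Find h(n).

h(n) = -n^3 - 6n - 1

Using the Lagrange interpolation formula with nodes -3, 0, 3, 5:
  L_0(n) = n(n - 3)(n - 5) / -144
  L_1(n) = (n + 3)(n - 3)(n - 5) / 45
  L_2(n) = (n + 3)n(n - 5) / -36
  L_3(n) = (n + 3)n(n - 3) / 80
Then h(n) = 44·L_0(n) - 1·L_1(n) - 46·L_2(n) - 156·L_3(n).
Expanding and collecting terms gives h(n) = -n^3 - 6n - 1.
Check: h(5) = -156. ✓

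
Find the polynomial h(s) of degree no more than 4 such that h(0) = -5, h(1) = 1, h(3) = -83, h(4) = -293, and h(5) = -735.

Write h(s) = as^4 + bs^3 + cs^2 + ds + e. Substituting each data point gives a linear system:
  e = -5
  a + b + c + d + e = 1
  81a + 27b + 9c + 3d + e = -83
  256a + 64b + 16c + 4d + e = -293
  625a + 125b + 25c + 5d + e = -735
Solving the system yields a = -1, b = -2, c = 5, d = 4, e = -5.
So h(s) = -s⁴ - 2s³ + 5s² + 4s - 5.
Check: h(5) = -735. ✓

h(s) = -s^4 - 2s^3 + 5s^2 + 4s - 5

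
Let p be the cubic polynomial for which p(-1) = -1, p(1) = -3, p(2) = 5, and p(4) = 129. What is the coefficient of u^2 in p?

-3

Write p(u) = au^3 + bu^2 + cu + d. Substituting each data point gives a linear system:
  -a + b - c + d = -1
  a + b + c + d = -3
  8a + 4b + 2c + d = 5
  64a + 16b + 4c + d = 129
Solving the system yields a = 3, b = -3, c = -4, d = 1.
So p(u) = 3u³ - 3u² - 4u + 1.
The coefficient of u^2 is -3.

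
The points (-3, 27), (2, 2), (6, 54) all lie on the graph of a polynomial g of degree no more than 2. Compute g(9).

135

Write g(n) = an^2 + bn + c. Substituting each data point gives a linear system:
  9a - 3b + c = 27
  4a + 2b + c = 2
  36a + 6b + c = 54
Solving the system yields a = 2, b = -3, c = 0.
So g(n) = 2n² - 3n.
Then g(9) = 135.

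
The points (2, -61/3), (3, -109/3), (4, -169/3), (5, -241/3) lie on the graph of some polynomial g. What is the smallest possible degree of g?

Forward differences of the values at t = 2, 3, 4, 5:
  g  : -61/3  -109/3  -169/3  -241/3
  Δ  : -16  -20  -24
  Δ^2: -4  -4
  Δ^3: 0
The second differences are constant (-4) and nonzero, while all higher differences vanish, so the minimal degree is 2.

2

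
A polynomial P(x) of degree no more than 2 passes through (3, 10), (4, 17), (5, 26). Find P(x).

P(x) = x^2 + 1

Using the Lagrange interpolation formula with nodes 3, 4, 5:
  L_0(x) = (x - 4)(x - 5) / 2
  L_1(x) = (x - 3)(x - 5) / -1
  L_2(x) = (x - 3)(x - 4) / 2
Then P(x) = 10·L_0(x) + 17·L_1(x) + 26·L_2(x).
Expanding and collecting terms gives P(x) = x^2 + 1.
Check: P(5) = 26. ✓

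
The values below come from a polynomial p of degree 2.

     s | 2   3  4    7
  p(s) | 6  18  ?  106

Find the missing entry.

34

The 3 known points determine the degree-2 polynomial uniquely.
Write p(s) = as^2 + bs + c. Substituting each data point gives a linear system:
  4a + 2b + c = 6
  9a + 3b + c = 18
  49a + 7b + c = 106
Solving the system yields a = 2, b = 2, c = -6.
So p(s) = 2s^2 + 2s - 6.
Then p(4) = 34.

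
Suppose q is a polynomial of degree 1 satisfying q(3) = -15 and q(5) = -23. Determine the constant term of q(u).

Write q(u) = au + b. Substituting each data point gives a linear system:
  3a + b = -15
  5a + b = -23
Solving the system yields a = -4, b = -3.
So q(u) = -4u - 3.
The constant term is -3.

-3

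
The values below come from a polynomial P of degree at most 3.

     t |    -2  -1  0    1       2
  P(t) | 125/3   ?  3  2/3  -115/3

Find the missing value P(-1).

On equispaced nodes a degree-3 polynomial has vanishing fourth forward difference, so
  P(-2) - 4·P(-1) + 6·P(0) - 4·P(1) + P(2) = 0.
Substituting the known values and solving for P(-1):
  -4·P(-1) = -56/3
  P(-1) = 14/3.

14/3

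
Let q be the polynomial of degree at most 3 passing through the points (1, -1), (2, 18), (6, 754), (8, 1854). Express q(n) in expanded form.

Write q(n) = an^3 + bn^2 + cn + d. Substituting each data point gives a linear system:
  a + b + c + d = -1
  8a + 4b + 2c + d = 18
  216a + 36b + 6c + d = 754
  512a + 64b + 8c + d = 1854
Solving the system yields a = 4, b = -3, c = 0, d = -2.
So q(n) = 4n^3 - 3n^2 - 2.
Check: q(2) = 18. ✓

q(n) = 4n^3 - 3n^2 - 2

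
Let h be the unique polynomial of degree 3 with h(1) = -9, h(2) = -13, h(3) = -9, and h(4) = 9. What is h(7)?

Forward differences of the values at s = 1, 2, 3, 4:
  h  : -9  -13  -9  9
  Δ  : -4  4  18
  Δ^2: 8  14
  Δ^3: 6
The third differences are constant, confirming degree 3.
Interpolating (Newton forward form) and evaluating at s = 7 gives h(7) = 207.

207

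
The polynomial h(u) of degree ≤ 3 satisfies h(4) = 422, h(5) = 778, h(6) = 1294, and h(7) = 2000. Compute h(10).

5558

Forward differences of the values at u = 4, 5, 6, 7:
  h  : 422  778  1294  2000
  Δ  : 356  516  706
  Δ^2: 160  190
  Δ^3: 30
The third differences are constant, confirming degree 3.
Interpolating (Newton forward form) and evaluating at u = 10 gives h(10) = 5558.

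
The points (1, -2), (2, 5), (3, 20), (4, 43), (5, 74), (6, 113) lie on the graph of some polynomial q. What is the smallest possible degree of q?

2

Forward differences of the values at n = 1, 2, 3, 4, 5, 6:
  q  : -2  5  20  43  74  113
  Δ  : 7  15  23  31  39
  Δ^2: 8  8  8  8
  Δ^3: 0  0  0
  Δ^4: 0  0
  Δ^5: 0
The second differences are constant (8) and nonzero, while all higher differences vanish, so the minimal degree is 2.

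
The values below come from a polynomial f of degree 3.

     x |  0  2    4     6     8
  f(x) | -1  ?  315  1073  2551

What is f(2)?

The 4 known points determine the degree-3 polynomial uniquely.
Write f(x) = ax^3 + bx^2 + cx + d. Substituting each data point gives a linear system:
  d = -1
  64a + 16b + 4c + d = 315
  216a + 36b + 6c + d = 1073
  512a + 64b + 8c + d = 2551
Solving the system yields a = 5, b = 0, c = -1, d = -1.
So f(x) = 5x³ - x - 1.
Then f(2) = 37.

37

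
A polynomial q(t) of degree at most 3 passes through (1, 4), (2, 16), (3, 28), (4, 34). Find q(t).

Using the Lagrange interpolation formula with nodes 1, 2, 3, 4:
  L_0(t) = (t - 2)(t - 3)(t - 4) / -6
  L_1(t) = (t - 1)(t - 3)(t - 4) / 2
  L_2(t) = (t - 1)(t - 2)(t - 4) / -2
  L_3(t) = (t - 1)(t - 2)(t - 3) / 6
Then q(t) = 4·L_0(t) + 16·L_1(t) + 28·L_2(t) + 34·L_3(t).
Expanding and collecting terms gives q(t) = -t^3 + 6t^2 + t - 2.
Check: q(3) = 28. ✓

q(t) = -t^3 + 6t^2 + t - 2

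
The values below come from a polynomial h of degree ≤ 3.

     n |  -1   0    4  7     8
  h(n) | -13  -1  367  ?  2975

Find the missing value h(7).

1987

The 4 known points determine the degree-3 polynomial uniquely.
Write h(n) = an^3 + bn^2 + cn + d. Substituting each data point gives a linear system:
  -a + b - c + d = -13
  d = -1
  64a + 16b + 4c + d = 367
  512a + 64b + 8c + d = 2975
Solving the system yields a = 6, b = -2, c = 4, d = -1.
So h(n) = 6n^3 - 2n^2 + 4n - 1.
Then h(7) = 1987.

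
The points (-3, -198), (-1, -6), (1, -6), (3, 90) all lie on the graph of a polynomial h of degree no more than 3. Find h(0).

Write h(t) = at^3 + bt^2 + ct + d. Substituting each data point gives a linear system:
  -27a + 9b - 3c + d = -198
  -a + b - c + d = -6
  a + b + c + d = -6
  27a + 9b + 3c + d = 90
Solving the system yields a = 6, b = -6, c = -6, d = 0.
So h(t) = 6t^3 - 6t^2 - 6t.
Then h(0) = 0.

0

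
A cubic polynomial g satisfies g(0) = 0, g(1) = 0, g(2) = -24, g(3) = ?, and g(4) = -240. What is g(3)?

On equispaced nodes a degree-3 polynomial has vanishing fourth forward difference, so
  g(0) - 4·g(1) + 6·g(2) - 4·g(3) + g(4) = 0.
Substituting the known values and solving for g(3):
  -4·g(3) = 384
  g(3) = -96.

-96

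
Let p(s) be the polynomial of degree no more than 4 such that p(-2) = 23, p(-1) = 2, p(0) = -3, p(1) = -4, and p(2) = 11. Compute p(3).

78

Using the Lagrange interpolation formula with nodes -2, -1, 0, 1, 2:
  L_0(s) = (s + 1)s(s - 1)(s - 2) / 24
  L_1(s) = (s + 2)s(s - 1)(s - 2) / -6
  L_2(s) = (s + 2)(s + 1)(s - 1)(s - 2) / 4
  L_3(s) = (s + 2)(s + 1)s(s - 2) / -6
  L_4(s) = (s + 2)(s + 1)s(s - 1) / 24
Then p(s) = 23·L_0(s) + 2·L_1(s) - 3·L_2(s) - 4·L_3(s) + 11·L_4(s).
Expanding and collecting terms gives p(s) = s⁴ + s² - 3s - 3.
Evaluating at s = 3: p(3) = 78.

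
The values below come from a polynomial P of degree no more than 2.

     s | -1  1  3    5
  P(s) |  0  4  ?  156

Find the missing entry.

On equispaced nodes a degree-2 polynomial has vanishing third forward difference, so
  - P(-1) + 3·P(1) - 3·P(3) + P(5) = 0.
Substituting the known values and solving for P(3):
  -3·P(3) = -168
  P(3) = 56.

56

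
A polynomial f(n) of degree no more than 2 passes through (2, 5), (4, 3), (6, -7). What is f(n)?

f(n) = -n^2 + 5n - 1

Write f(n) = an^2 + bn + c. Substituting each data point gives a linear system:
  4a + 2b + c = 5
  16a + 4b + c = 3
  36a + 6b + c = -7
Solving the system yields a = -1, b = 5, c = -1.
So f(n) = -n^2 + 5n - 1.
Check: f(6) = -7. ✓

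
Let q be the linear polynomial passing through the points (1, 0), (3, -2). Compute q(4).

-3

Write q(t) = at + b. Substituting each data point gives a linear system:
  a + b = 0
  3a + b = -2
Solving the system yields a = -1, b = 1.
So q(t) = -t + 1.
Then q(4) = -3.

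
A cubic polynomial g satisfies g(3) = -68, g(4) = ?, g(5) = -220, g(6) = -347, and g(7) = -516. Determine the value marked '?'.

On equispaced nodes a degree-3 polynomial has vanishing fourth forward difference, so
  g(3) - 4·g(4) + 6·g(5) - 4·g(6) + g(7) = 0.
Substituting the known values and solving for g(4):
  -4·g(4) = 516
  g(4) = -129.

-129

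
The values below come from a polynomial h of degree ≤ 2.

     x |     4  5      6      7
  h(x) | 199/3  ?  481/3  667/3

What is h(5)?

The 3 known points determine the degree-2 polynomial uniquely.
Write h(x) = ax^2 + bx + c. Substituting each data point gives a linear system:
  16a + 4b + c = 199/3
  36a + 6b + c = 481/3
  49a + 7b + c = 667/3
Solving the system yields a = 5, b = -3, c = -5/3.
So h(x) = 5x² - 3x - 5/3.
Then h(5) = 325/3.

325/3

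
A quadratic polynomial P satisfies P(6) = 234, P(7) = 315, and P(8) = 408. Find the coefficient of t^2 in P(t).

6

Write P(t) = at^2 + bt + c. Substituting each data point gives a linear system:
  36a + 6b + c = 234
  49a + 7b + c = 315
  64a + 8b + c = 408
Solving the system yields a = 6, b = 3, c = 0.
So P(t) = 6t² + 3t.
The leading coefficient is 6.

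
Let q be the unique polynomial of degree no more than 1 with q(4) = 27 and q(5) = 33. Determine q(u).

q(u) = 6u + 3

Write q(u) = au + b. Substituting each data point gives a linear system:
  4a + b = 27
  5a + b = 33
Solving the system yields a = 6, b = 3.
So q(u) = 6u + 3.
Check: q(5) = 33. ✓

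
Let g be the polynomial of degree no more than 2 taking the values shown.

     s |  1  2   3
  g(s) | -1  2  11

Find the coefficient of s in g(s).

Write g(s) = as^2 + bs + c. Substituting each data point gives a linear system:
  a + b + c = -1
  4a + 2b + c = 2
  9a + 3b + c = 11
Solving the system yields a = 3, b = -6, c = 2.
So g(s) = 3s^2 - 6s + 2.
The coefficient of s is -6.

-6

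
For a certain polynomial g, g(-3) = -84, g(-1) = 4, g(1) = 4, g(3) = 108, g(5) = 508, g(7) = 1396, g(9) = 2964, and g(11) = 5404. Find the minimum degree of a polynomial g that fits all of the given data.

Forward differences of the values at n = -3, -1, 1, 3, 5, 7, 9, 11:
  g  : -84  4  4  108  508  1396  2964  5404
  Δ  : 88  0  104  400  888  1568  2440
  Δ^2: -88  104  296  488  680  872
  Δ^3: 192  192  192  192  192
  Δ^4: 0  0  0  0
  Δ^5: 0  0  0
  Δ^6: 0  0
  Δ^7: 0
The third differences are constant (192) and nonzero, while all higher differences vanish, so the minimal degree is 3.

3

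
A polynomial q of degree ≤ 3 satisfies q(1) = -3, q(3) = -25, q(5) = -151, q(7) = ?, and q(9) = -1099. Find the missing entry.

On equispaced nodes a degree-3 polynomial has vanishing fourth forward difference, so
  q(1) - 4·q(3) + 6·q(5) - 4·q(7) + q(9) = 0.
Substituting the known values and solving for q(7):
  -4·q(7) = 1908
  q(7) = -477.

-477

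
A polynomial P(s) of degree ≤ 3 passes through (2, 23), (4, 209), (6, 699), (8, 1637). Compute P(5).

Forward differences of the values at s = 2, 4, 6, 8:
  P  : 23  209  699  1637
  Δ  : 186  490  938
  Δ^2: 304  448
  Δ^3: 144
The third differences are constant, confirming degree 3.
Interpolating (Newton forward form) and evaluating at s = 5 gives P(5) = 407.

407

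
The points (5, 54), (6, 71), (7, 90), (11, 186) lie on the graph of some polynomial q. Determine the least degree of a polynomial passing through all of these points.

2

Divided differences on the nodes 5, 6, 7, 11:
  order 0: 54  71  90  186
  order 1: 17  19  24
  order 2: 1  1
  order 3: 0
The order-2 divided differences are all 1 (nonzero) and every higher order vanishes, so the data lies on a polynomial of degree exactly 2.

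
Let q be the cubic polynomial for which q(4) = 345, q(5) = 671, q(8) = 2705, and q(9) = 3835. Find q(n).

Write q(n) = an^3 + bn^2 + cn + d. Substituting each data point gives a linear system:
  64a + 16b + 4c + d = 345
  125a + 25b + 5c + d = 671
  512a + 64b + 8c + d = 2705
  729a + 81b + 9c + d = 3835
Solving the system yields a = 5, b = 3, c = -6, d = 1.
So q(n) = 5n^3 + 3n^2 - 6n + 1.
Check: q(5) = 671. ✓

q(n) = 5n^3 + 3n^2 - 6n + 1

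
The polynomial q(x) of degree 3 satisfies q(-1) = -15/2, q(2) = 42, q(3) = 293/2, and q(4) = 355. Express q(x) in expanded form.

q(x) = 6x^3 - 2x^2 + (1/2)x + 1

Write q(x) = ax^3 + bx^2 + cx + d. Substituting each data point gives a linear system:
  -a + b - c + d = -15/2
  8a + 4b + 2c + d = 42
  27a + 9b + 3c + d = 293/2
  64a + 16b + 4c + d = 355
Solving the system yields a = 6, b = -2, c = 1/2, d = 1.
So q(x) = 6x³ - 2x² + (1/2)x + 1.
Check: q(2) = 42. ✓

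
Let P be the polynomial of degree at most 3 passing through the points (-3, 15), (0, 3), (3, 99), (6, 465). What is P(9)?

Write P(u) = au^3 + bu^2 + cu + d. Substituting each data point gives a linear system:
  -27a + 9b - 3c + d = 15
  d = 3
  27a + 9b + 3c + d = 99
  216a + 36b + 6c + d = 465
Solving the system yields a = 1, b = 6, c = 5, d = 3.
So P(u) = u^3 + 6u^2 + 5u + 3.
Then P(9) = 1263.

1263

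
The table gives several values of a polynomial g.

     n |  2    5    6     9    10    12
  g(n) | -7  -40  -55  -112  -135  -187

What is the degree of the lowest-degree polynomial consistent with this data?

2

Divided differences on the nodes 2, 5, 6, 9, 10, 12:
  order 0: -7  -40  -55  -112  -135  -187
  order 1: -11  -15  -19  -23  -26
  order 2: -1  -1  -1  -1
  order 3: 0  0  0
  order 4: 0  0
  order 5: 0
The order-2 divided differences are all -1 (nonzero) and every higher order vanishes, so the data lies on a polynomial of degree exactly 2.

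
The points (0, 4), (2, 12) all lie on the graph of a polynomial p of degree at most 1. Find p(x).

p(x) = 4x + 4

Write p(x) = ax + b. Substituting each data point gives a linear system:
  b = 4
  2a + b = 12
Solving the system yields a = 4, b = 4.
So p(x) = 4x + 4.
Check: p(0) = 4. ✓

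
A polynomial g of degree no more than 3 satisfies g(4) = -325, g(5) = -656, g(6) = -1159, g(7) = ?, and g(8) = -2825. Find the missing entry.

-1870

The 4 known points determine the degree-3 polynomial uniquely.
Write g(u) = au^3 + bu^2 + cu + d. Substituting each data point gives a linear system:
  64a + 16b + 4c + d = -325
  125a + 25b + 5c + d = -656
  216a + 36b + 6c + d = -1159
  512a + 64b + 8c + d = -2825
Solving the system yields a = -6, b = 4, c = -1, d = -1.
So g(u) = -6u^3 + 4u^2 - u - 1.
Then g(7) = -1870.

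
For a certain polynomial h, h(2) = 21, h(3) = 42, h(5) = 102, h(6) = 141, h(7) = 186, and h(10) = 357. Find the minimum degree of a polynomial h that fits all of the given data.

Divided differences on the nodes 2, 3, 5, 6, 7, 10:
  order 0: 21  42  102  141  186  357
  order 1: 21  30  39  45  57
  order 2: 3  3  3  3
  order 3: 0  0  0
  order 4: 0  0
  order 5: 0
The order-2 divided differences are all 3 (nonzero) and every higher order vanishes, so the data lies on a polynomial of degree exactly 2.

2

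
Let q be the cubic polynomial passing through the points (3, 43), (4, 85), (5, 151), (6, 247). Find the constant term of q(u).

1

Write q(u) = au^3 + bu^2 + cu + d. Substituting each data point gives a linear system:
  27a + 9b + 3c + d = 43
  64a + 16b + 4c + d = 85
  125a + 25b + 5c + d = 151
  216a + 36b + 6c + d = 247
Solving the system yields a = 1, b = 0, c = 5, d = 1.
So q(u) = u^3 + 5u + 1.
The constant term is 1.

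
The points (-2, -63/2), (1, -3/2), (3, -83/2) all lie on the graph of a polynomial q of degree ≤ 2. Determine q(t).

q(t) = -6t^2 + 4t + 1/2

Using the Lagrange interpolation formula with nodes -2, 1, 3:
  L_0(t) = (t - 1)(t - 3) / 15
  L_1(t) = (t + 2)(t - 3) / -6
  L_2(t) = (t + 2)(t - 1) / 10
Then q(t) = -63/2·L_0(t) - 3/2·L_1(t) - 83/2·L_2(t).
Expanding and collecting terms gives q(t) = -6t^2 + 4t + 1/2.
Check: q(1) = -3/2. ✓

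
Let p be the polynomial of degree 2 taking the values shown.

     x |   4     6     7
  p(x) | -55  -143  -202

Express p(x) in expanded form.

p(x) = -5x^2 + 6x + 1

Write p(x) = ax^2 + bx + c. Substituting each data point gives a linear system:
  16a + 4b + c = -55
  36a + 6b + c = -143
  49a + 7b + c = -202
Solving the system yields a = -5, b = 6, c = 1.
So p(x) = -5x² + 6x + 1.
Check: p(7) = -202. ✓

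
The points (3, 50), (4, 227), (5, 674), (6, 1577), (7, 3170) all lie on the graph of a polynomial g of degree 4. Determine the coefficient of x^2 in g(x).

Write g(x) = ax^4 + bx^3 + cx^2 + dx + e. Substituting each data point gives a linear system:
  81a + 27b + 9c + 3d + e = 50
  256a + 64b + 16c + 4d + e = 227
  625a + 125b + 25c + 5d + e = 674
  1296a + 216b + 36c + 6d + e = 1577
  2401a + 343b + 49c + 7d + e = 3170
Solving the system yields a = 2, b = -5, c = 1, d = 5, e = -1.
So g(x) = 2x^4 - 5x^3 + x^2 + 5x - 1.
The coefficient of x^2 is 1.

1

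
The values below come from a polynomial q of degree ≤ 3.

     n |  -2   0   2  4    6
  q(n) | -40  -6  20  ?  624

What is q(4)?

182

The 4 known points determine the degree-3 polynomial uniquely.
Write q(n) = an^3 + bn^2 + cn + d. Substituting each data point gives a linear system:
  -8a + 4b - 2c + d = -40
  d = -6
  8a + 4b + 2c + d = 20
  216a + 36b + 6c + d = 624
Solving the system yields a = 3, b = -1, c = 3, d = -6.
So q(n) = 3n^3 - n^2 + 3n - 6.
Then q(4) = 182.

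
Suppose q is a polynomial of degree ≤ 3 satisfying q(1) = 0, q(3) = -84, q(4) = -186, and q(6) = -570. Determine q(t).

q(t) = -2t^3 - 4t^2 + 6

Using the Lagrange interpolation formula with nodes 1, 3, 4, 6:
  L_0(t) = (t - 3)(t - 4)(t - 6) / -30
  L_1(t) = (t - 1)(t - 4)(t - 6) / 6
  L_2(t) = (t - 1)(t - 3)(t - 6) / -6
  L_3(t) = (t - 1)(t - 3)(t - 4) / 30
Then q(t) = 0·L_0(t) - 84·L_1(t) - 186·L_2(t) - 570·L_3(t).
Expanding and collecting terms gives q(t) = -2t^3 - 4t^2 + 6.
Check: q(4) = -186. ✓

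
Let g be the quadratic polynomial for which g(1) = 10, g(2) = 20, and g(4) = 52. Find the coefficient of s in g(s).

4

Write g(s) = as^2 + bs + c. Substituting each data point gives a linear system:
  a + b + c = 10
  4a + 2b + c = 20
  16a + 4b + c = 52
Solving the system yields a = 2, b = 4, c = 4.
So g(s) = 2s^2 + 4s + 4.
The coefficient of s is 4.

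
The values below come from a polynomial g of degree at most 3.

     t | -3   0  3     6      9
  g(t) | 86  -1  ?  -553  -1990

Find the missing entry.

-52

On equispaced nodes a degree-3 polynomial has vanishing fourth forward difference, so
  g(-3) - 4·g(0) + 6·g(3) - 4·g(6) + g(9) = 0.
Substituting the known values and solving for g(3):
  6·g(3) = -312
  g(3) = -52.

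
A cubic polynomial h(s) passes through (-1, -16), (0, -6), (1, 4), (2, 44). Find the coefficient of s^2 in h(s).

0

Write h(s) = as^3 + bs^2 + cs + d. Substituting each data point gives a linear system:
  -a + b - c + d = -16
  d = -6
  a + b + c + d = 4
  8a + 4b + 2c + d = 44
Solving the system yields a = 5, b = 0, c = 5, d = -6.
So h(s) = 5s³ + 5s - 6.
The coefficient of s^2 is 0.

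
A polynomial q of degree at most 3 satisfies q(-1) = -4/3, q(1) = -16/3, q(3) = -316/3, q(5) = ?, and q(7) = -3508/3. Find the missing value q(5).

The 4 known points determine the degree-3 polynomial uniquely.
Write q(x) = ax^3 + bx^2 + cx + d. Substituting each data point gives a linear system:
  -a + b - c + d = -4/3
  a + b + c + d = -16/3
  27a + 9b + 3c + d = -316/3
  343a + 49b + 7c + d = -3508/3
Solving the system yields a = -3, b = -3, c = 1, d = -1/3.
So q(x) = -3x^3 - 3x^2 + x - 1/3.
Then q(5) = -1336/3.

-1336/3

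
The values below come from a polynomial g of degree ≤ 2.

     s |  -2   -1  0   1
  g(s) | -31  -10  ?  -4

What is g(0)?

On equispaced nodes a degree-2 polynomial has vanishing third forward difference, so
  - g(-2) + 3·g(-1) - 3·g(0) + g(1) = 0.
Substituting the known values and solving for g(0):
  -3·g(0) = 3
  g(0) = -1.

-1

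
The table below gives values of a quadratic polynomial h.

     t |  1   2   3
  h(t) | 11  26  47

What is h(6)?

Forward differences of the values at t = 1, 2, 3:
  h  : 11  26  47
  Δ  : 15  21
  Δ^2: 6
The second differences are constant, confirming degree 2.
Interpolating (Newton forward form) and evaluating at t = 6 gives h(6) = 146.

146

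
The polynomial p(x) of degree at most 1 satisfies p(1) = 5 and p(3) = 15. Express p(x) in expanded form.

p(x) = 5x

Write p(x) = ax + b. Substituting each data point gives a linear system:
  a + b = 5
  3a + b = 15
Solving the system yields a = 5, b = 0.
So p(x) = 5x.
Check: p(3) = 15. ✓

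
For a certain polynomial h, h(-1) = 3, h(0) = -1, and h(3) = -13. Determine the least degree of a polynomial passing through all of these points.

1

Divided differences on the nodes -1, 0, 3:
  order 0: 3  -1  -13
  order 1: -4  -4
  order 2: 0
The order-1 divided differences are all -4 (nonzero) and every higher order vanishes, so the data lies on a polynomial of degree exactly 1.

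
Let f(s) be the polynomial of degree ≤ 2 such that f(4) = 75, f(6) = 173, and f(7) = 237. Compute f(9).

Using the Lagrange interpolation formula with nodes 4, 6, 7:
  L_0(s) = (s - 6)(s - 7) / 6
  L_1(s) = (s - 4)(s - 7) / -2
  L_2(s) = (s - 4)(s - 6) / 3
Then f(s) = 75·L_0(s) + 173·L_1(s) + 237·L_2(s).
Expanding and collecting terms gives f(s) = 5s^2 - s - 1.
Evaluating at s = 9: f(9) = 395.

395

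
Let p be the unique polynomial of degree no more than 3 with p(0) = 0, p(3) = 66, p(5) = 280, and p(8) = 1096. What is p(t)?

Using the Lagrange interpolation formula with nodes 0, 3, 5, 8:
  L_0(t) = (t - 3)(t - 5)(t - 8) / -120
  L_1(t) = t(t - 5)(t - 8) / 30
  L_2(t) = t(t - 3)(t - 8) / -30
  L_3(t) = t(t - 3)(t - 5) / 120
Then p(t) = 0·L_0(t) + 66·L_1(t) + 280·L_2(t) + 1096·L_3(t).
Expanding and collecting terms gives p(t) = 2t^3 + t^2 + t.
Check: p(0) = 0. ✓

p(t) = 2t^3 + t^2 + t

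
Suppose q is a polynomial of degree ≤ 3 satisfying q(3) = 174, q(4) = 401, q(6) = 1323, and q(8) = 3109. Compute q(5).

Using the Lagrange interpolation formula with nodes 3, 4, 6, 8:
  L_0(s) = (s - 4)(s - 6)(s - 8) / -15
  L_1(s) = (s - 3)(s - 6)(s - 8) / 8
  L_2(s) = (s - 3)(s - 4)(s - 8) / -12
  L_3(s) = (s - 3)(s - 4)(s - 6) / 40
Then q(s) = 174·L_0(s) + 401·L_1(s) + 1323·L_2(s) + 3109·L_3(s).
Expanding and collecting terms gives q(s) = 6s³ + 5s - 3.
Evaluating at s = 5: q(5) = 772.

772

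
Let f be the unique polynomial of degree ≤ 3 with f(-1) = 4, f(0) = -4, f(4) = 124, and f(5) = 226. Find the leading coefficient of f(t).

1

Write f(t) = at^3 + bt^2 + ct + d. Substituting each data point gives a linear system:
  -a + b - c + d = 4
  d = -4
  64a + 16b + 4c + d = 124
  125a + 25b + 5c + d = 226
Solving the system yields a = 1, b = 5, c = -4, d = -4.
So f(t) = t^3 + 5t^2 - 4t - 4.
The leading coefficient is 1.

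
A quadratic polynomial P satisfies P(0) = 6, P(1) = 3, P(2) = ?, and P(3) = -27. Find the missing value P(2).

-8

The 3 known points determine the degree-2 polynomial uniquely.
Write P(u) = au^2 + bu + c. Substituting each data point gives a linear system:
  c = 6
  a + b + c = 3
  9a + 3b + c = -27
Solving the system yields a = -4, b = 1, c = 6.
So P(u) = -4u^2 + u + 6.
Then P(2) = -8.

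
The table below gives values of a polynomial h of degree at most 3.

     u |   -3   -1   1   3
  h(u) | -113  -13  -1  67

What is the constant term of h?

Write h(u) = au^3 + bu^2 + cu + d. Substituting each data point gives a linear system:
  -27a + 9b - 3c + d = -113
  -a + b - c + d = -13
  a + b + c + d = -1
  27a + 9b + 3c + d = 67
Solving the system yields a = 3, b = -2, c = 3, d = -5.
So h(u) = 3u^3 - 2u^2 + 3u - 5.
The constant term is -5.

-5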